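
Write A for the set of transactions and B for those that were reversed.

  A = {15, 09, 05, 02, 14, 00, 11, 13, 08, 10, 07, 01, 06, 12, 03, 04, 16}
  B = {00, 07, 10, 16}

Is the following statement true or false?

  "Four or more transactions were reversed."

True

Truth condition: |A ∩ B| ≥ 4.
|A| = 17, |A ∩ B| = 4, |A ∖ B| = 13.
|A ∩ B| = 4, so the statement is true.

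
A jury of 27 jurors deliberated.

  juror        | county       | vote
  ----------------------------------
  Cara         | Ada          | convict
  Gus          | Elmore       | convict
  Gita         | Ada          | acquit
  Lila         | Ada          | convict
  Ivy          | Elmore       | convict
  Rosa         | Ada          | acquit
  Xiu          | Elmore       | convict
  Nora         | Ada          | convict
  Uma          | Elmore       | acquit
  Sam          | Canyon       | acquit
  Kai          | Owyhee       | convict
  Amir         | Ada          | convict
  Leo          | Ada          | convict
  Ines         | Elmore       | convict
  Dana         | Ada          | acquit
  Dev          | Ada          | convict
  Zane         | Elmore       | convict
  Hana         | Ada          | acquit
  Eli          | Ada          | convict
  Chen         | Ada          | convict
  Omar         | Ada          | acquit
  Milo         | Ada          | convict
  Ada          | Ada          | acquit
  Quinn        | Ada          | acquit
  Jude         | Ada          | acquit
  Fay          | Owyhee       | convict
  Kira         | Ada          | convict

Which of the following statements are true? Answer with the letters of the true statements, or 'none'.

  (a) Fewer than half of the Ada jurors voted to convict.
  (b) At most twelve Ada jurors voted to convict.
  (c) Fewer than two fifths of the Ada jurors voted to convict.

|A| = 18, |A ∩ B| = 10, |A ∖ B| = 8.
(a) |A ∩ B| < |A ∖ B|: fails.
(b) |A ∩ B| ≤ 12: holds.
(c) |A ∩ B| / |A| < 2/5: fails.

(b)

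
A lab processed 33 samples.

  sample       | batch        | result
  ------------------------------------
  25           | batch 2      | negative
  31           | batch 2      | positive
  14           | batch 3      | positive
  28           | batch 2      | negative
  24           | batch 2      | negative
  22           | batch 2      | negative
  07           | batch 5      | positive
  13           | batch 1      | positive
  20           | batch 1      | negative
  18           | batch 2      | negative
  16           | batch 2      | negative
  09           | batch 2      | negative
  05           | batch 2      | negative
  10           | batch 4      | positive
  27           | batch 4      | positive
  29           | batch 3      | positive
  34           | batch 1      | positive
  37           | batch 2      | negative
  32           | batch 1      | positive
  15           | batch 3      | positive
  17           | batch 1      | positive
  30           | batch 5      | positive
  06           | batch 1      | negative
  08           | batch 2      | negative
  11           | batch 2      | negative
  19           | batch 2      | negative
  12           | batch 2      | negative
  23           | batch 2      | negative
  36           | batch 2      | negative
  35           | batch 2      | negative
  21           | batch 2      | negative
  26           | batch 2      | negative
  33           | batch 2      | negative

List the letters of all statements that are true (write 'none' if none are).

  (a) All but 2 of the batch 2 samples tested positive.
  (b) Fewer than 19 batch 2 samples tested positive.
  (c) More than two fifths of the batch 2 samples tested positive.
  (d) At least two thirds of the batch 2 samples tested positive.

|A| = 20, |A ∩ B| = 1, |A ∖ B| = 19.
(a) |A ∖ B| = 2: fails.
(b) |A ∩ B| < 19: holds.
(c) |A ∩ B| / |A| > 2/5: fails.
(d) |A ∩ B| / |A| ≥ 2/3: fails.

(b)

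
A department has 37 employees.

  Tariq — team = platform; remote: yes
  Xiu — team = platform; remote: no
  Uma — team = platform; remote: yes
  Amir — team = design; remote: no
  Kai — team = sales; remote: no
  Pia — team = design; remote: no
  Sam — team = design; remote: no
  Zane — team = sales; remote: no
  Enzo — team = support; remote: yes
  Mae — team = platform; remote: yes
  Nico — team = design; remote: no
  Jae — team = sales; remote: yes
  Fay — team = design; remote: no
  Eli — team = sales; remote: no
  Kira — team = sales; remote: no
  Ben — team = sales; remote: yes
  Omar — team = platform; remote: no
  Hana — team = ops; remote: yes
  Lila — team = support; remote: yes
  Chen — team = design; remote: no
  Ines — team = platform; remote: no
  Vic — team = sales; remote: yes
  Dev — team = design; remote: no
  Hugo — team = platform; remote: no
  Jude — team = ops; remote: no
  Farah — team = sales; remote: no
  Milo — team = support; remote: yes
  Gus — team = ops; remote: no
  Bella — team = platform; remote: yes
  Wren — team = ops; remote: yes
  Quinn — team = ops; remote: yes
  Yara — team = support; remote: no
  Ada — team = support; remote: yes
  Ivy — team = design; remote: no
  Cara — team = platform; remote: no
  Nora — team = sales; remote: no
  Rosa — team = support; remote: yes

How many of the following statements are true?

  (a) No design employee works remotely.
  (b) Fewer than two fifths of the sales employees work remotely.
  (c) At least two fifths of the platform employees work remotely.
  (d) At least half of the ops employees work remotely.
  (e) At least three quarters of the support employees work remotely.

(a) design: |A| = 8, |A ∩ B| = 0; needs A ∩ B = ∅ (|A ∩ B| = 0) — true.
(b) sales: |A| = 9, |A ∩ B| = 3; needs |A ∩ B| / |A| < 2/5 — true.
(c) platform: |A| = 9, |A ∩ B| = 4; needs |A ∩ B| / |A| ≥ 2/5 — true.
(d) ops: |A| = 5, |A ∩ B| = 3; needs |A ∩ B| ≥ |A ∖ B| — true.
(e) support: |A| = 6, |A ∩ B| = 5; needs |A ∩ B| / |A| ≥ 3/4 — true.

5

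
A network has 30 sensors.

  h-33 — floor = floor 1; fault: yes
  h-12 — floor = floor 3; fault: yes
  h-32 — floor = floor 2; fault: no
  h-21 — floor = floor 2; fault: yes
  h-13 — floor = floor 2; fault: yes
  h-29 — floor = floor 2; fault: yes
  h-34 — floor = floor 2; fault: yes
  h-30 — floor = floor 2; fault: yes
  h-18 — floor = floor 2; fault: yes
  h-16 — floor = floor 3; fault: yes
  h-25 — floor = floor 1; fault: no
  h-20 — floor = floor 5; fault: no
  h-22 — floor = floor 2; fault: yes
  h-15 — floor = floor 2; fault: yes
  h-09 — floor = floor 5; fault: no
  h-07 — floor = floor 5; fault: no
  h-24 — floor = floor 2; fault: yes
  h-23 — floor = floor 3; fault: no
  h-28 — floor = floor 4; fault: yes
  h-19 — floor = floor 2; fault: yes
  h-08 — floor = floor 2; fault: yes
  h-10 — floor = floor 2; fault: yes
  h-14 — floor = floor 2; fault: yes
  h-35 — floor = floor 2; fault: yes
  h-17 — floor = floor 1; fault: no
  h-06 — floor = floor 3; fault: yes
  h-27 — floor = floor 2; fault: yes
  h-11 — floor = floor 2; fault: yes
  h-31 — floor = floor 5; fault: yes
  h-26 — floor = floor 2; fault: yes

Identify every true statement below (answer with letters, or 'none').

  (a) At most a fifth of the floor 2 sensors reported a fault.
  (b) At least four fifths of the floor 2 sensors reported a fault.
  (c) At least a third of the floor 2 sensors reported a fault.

|A| = 18, |A ∩ B| = 17, |A ∖ B| = 1.
(a) |A ∩ B| / |A| ≤ 1/5: fails.
(b) |A ∩ B| / |A| ≥ 4/5: holds.
(c) |A ∩ B| / |A| ≥ 1/3: holds.

(b), (c)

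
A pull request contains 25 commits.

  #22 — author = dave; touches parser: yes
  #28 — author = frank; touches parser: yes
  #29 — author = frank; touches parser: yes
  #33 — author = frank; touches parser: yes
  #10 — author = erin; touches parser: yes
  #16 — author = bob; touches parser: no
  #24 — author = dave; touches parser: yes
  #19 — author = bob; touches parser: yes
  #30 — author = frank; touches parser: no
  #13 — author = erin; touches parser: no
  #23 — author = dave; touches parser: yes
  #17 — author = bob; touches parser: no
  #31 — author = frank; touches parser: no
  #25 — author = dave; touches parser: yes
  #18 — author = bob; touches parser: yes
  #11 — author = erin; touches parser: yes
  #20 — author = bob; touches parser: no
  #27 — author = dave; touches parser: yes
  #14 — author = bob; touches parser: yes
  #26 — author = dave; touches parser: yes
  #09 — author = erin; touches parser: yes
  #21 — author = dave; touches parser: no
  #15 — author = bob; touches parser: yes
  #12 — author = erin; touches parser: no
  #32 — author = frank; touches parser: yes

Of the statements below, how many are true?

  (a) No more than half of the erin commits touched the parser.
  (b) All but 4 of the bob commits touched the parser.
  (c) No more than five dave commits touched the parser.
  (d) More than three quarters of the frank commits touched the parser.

0

(a) erin: |A| = 5, |A ∩ B| = 3; needs |A ∩ B| ≤ |A ∖ B| — false.
(b) bob: |A| = 7, |A ∩ B| = 4; needs |A ∖ B| = 4 — false.
(c) dave: |A| = 7, |A ∩ B| = 6; needs |A ∩ B| ≤ 5 — false.
(d) frank: |A| = 6, |A ∩ B| = 4; needs |A ∩ B| / |A| > 3/4 — false.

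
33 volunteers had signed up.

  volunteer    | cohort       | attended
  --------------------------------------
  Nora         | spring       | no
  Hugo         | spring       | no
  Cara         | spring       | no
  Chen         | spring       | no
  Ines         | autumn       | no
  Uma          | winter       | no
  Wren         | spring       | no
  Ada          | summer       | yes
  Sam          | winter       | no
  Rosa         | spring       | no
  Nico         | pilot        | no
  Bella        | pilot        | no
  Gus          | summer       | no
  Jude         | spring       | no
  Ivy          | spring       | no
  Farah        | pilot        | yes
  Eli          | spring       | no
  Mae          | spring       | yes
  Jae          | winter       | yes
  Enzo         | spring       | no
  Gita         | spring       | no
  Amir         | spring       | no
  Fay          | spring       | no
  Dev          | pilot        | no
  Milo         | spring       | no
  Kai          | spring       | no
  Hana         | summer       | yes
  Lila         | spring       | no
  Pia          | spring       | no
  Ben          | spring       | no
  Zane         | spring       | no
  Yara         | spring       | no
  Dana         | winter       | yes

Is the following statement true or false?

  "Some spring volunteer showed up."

True

The determiner here denotes the relation: A ∩ B ≠ ∅ (|A ∩ B| ≥ 1).
|A| = 21, |A ∩ B| = 1, |A ∖ B| = 20.
So the statement is true.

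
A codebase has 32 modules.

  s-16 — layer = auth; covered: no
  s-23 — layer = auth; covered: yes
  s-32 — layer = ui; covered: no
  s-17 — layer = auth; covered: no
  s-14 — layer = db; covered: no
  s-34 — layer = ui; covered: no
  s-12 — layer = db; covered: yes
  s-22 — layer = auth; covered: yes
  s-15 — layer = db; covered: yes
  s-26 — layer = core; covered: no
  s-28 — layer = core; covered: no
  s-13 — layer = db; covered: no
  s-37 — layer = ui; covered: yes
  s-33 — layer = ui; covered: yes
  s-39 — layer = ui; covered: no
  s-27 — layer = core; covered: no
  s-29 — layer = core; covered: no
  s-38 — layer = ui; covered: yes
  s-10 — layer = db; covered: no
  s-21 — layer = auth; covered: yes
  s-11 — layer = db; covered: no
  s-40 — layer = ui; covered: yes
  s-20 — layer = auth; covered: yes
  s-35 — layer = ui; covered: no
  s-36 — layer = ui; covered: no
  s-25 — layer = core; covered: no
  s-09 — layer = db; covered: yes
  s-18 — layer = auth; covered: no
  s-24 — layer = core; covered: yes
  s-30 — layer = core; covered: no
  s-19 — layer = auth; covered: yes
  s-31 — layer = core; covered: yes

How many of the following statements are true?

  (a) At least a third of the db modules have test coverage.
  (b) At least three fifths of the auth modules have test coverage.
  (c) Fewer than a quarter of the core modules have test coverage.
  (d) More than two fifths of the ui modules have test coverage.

(a) db: |A| = 7, |A ∩ B| = 3; needs |A ∩ B| / |A| ≥ 1/3 — true.
(b) auth: |A| = 8, |A ∩ B| = 5; needs |A ∩ B| / |A| ≥ 3/5 — true.
(c) core: |A| = 8, |A ∩ B| = 2; needs |A ∩ B| / |A| < 1/4 — false.
(d) ui: |A| = 9, |A ∩ B| = 4; needs |A ∩ B| / |A| > 2/5 — true.

3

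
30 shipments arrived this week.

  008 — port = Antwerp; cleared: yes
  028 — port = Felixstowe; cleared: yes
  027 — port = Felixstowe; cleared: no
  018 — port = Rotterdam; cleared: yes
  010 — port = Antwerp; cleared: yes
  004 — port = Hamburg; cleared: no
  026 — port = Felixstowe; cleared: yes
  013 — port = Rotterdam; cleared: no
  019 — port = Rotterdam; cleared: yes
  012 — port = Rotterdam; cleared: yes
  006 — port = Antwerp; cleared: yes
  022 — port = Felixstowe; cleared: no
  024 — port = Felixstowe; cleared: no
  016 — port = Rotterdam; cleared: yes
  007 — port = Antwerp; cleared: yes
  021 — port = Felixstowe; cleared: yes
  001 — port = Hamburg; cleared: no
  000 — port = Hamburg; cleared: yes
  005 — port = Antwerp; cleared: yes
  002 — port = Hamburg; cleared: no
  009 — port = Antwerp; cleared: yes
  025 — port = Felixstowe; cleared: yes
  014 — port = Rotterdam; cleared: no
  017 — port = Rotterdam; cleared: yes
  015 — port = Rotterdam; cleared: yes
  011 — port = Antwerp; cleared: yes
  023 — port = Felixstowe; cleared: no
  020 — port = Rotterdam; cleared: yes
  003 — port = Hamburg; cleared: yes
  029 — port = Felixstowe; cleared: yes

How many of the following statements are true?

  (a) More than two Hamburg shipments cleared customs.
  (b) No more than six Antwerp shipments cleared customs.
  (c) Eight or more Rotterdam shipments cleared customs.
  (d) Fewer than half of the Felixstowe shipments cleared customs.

(a) Hamburg: |A| = 5, |A ∩ B| = 2; needs |A ∩ B| > 2 — false.
(b) Antwerp: |A| = 7, |A ∩ B| = 7; needs |A ∩ B| ≤ 6 — false.
(c) Rotterdam: |A| = 9, |A ∩ B| = 7; needs |A ∩ B| ≥ 8 — false.
(d) Felixstowe: |A| = 9, |A ∩ B| = 5; needs |A ∩ B| < |A ∖ B| — false.

0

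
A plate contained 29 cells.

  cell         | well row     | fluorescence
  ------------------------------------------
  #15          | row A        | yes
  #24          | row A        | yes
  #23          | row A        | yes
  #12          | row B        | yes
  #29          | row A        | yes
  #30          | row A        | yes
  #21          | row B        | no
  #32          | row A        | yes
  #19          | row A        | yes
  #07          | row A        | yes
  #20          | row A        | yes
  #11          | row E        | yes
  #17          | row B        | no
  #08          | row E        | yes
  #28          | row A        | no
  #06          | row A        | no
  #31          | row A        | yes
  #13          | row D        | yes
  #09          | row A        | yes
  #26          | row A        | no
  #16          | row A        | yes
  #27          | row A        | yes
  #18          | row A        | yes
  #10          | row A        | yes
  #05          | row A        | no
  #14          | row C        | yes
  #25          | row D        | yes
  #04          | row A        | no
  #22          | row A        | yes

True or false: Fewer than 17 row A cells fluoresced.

True

The determiner here denotes the relation: |A ∩ B| < 17.
|A| = 21, |A ∩ B| = 16, |A ∖ B| = 5.
|A ∩ B| = 16, so the statement is true.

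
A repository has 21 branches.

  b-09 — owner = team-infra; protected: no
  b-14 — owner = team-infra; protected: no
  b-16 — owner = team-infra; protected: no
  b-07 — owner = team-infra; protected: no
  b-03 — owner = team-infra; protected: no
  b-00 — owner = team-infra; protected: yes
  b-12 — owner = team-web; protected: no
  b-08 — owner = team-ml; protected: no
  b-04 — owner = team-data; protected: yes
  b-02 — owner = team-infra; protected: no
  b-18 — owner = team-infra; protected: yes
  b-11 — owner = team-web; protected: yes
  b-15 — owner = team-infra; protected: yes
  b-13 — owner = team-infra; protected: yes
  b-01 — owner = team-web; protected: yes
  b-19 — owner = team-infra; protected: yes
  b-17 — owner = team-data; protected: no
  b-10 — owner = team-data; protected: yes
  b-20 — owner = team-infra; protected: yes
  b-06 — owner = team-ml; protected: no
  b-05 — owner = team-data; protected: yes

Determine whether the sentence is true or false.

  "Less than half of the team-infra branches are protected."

False

The determiner here denotes the relation: |A ∩ B| < |A ∖ B|.
A (the restrictor) = {b-09, b-14, b-16, b-07, b-03, b-00, b-02, b-18, b-15, b-13, b-19, b-20}, |A| = 12.
A ∩ B = {b-00, b-18, b-15, b-13, b-19, b-20}, so |A ∩ B| = 6.
A ∖ B = {b-09, b-14, b-16, b-07, b-03, b-02}, so |A ∖ B| = 6.
6 = 6, so the statement is false.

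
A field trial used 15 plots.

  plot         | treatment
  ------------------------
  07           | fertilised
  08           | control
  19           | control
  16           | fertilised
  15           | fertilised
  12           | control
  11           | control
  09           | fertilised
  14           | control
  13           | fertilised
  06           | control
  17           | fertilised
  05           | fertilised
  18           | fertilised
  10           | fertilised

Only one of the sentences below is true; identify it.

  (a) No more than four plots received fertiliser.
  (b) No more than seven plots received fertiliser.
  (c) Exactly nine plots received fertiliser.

(c)

|A| = 15, |A ∩ B| = 9, |A ∖ B| = 6.
(a) requires |A ∩ B| ≤ 4: false.
(b) requires |A ∩ B| ≤ 7: false.
(c) requires |A ∩ B| = 9: true.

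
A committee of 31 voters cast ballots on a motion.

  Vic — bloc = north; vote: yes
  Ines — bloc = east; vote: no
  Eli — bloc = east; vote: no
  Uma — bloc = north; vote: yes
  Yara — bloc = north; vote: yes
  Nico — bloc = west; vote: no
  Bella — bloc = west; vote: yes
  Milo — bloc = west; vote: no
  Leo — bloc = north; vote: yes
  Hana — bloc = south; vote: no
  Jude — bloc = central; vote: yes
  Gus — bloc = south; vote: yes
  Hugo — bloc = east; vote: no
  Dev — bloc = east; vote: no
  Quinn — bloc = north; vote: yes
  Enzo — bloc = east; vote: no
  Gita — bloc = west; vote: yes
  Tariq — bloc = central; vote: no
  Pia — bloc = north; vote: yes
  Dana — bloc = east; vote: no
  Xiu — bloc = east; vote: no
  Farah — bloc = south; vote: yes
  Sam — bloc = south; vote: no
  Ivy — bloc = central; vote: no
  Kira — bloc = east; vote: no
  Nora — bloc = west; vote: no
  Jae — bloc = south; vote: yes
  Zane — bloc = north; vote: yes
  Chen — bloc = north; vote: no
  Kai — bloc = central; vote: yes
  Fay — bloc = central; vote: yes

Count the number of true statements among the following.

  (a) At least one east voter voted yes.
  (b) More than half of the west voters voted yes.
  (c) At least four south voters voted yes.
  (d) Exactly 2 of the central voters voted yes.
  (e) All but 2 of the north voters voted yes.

0

(a) east: |A| = 8, |A ∩ B| = 0; needs A ∩ B ≠ ∅ (|A ∩ B| ≥ 1) — false.
(b) west: |A| = 5, |A ∩ B| = 2; needs |A ∩ B| > |A ∖ B| — false.
(c) south: |A| = 5, |A ∩ B| = 3; needs |A ∩ B| ≥ 4 — false.
(d) central: |A| = 5, |A ∩ B| = 3; needs |A ∩ B| = 2 — false.
(e) north: |A| = 8, |A ∩ B| = 7; needs |A ∖ B| = 2 — false.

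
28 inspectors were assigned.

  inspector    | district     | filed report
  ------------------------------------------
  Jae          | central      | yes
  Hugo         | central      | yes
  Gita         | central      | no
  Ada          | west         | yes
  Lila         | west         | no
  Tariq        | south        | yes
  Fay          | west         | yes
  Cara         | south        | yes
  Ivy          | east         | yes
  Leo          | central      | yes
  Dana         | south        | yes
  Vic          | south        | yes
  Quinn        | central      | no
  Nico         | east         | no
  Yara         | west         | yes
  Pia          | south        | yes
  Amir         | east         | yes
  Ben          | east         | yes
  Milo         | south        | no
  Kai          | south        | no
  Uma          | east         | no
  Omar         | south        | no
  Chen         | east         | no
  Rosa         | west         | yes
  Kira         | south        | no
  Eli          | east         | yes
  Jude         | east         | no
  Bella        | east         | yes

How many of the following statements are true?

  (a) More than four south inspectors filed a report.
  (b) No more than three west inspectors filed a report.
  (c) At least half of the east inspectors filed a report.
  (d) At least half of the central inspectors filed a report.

(a) south: |A| = 9, |A ∩ B| = 5; needs |A ∩ B| > 4 — true.
(b) west: |A| = 5, |A ∩ B| = 4; needs |A ∩ B| ≤ 3 — false.
(c) east: |A| = 9, |A ∩ B| = 5; needs |A ∩ B| ≥ |A ∖ B| — true.
(d) central: |A| = 5, |A ∩ B| = 3; needs |A ∩ B| ≥ |A ∖ B| — true.

3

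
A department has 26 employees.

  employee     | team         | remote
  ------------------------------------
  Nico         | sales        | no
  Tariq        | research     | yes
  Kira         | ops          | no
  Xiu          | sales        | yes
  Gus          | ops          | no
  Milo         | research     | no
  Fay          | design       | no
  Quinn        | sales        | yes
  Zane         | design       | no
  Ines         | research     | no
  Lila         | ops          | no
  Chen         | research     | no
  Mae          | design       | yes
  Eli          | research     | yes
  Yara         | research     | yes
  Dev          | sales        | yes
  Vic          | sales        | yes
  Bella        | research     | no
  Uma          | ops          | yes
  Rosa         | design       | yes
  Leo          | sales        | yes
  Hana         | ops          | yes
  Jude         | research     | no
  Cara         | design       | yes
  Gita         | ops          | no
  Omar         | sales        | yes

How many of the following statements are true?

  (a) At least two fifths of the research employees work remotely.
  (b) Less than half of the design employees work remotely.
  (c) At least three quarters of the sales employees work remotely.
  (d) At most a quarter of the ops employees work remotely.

(a) research: |A| = 8, |A ∩ B| = 3; needs |A ∩ B| / |A| ≥ 2/5 — false.
(b) design: |A| = 5, |A ∩ B| = 3; needs |A ∩ B| < |A ∖ B| — false.
(c) sales: |A| = 7, |A ∩ B| = 6; needs |A ∩ B| / |A| ≥ 3/4 — true.
(d) ops: |A| = 6, |A ∩ B| = 2; needs |A ∩ B| / |A| ≤ 1/4 — false.

1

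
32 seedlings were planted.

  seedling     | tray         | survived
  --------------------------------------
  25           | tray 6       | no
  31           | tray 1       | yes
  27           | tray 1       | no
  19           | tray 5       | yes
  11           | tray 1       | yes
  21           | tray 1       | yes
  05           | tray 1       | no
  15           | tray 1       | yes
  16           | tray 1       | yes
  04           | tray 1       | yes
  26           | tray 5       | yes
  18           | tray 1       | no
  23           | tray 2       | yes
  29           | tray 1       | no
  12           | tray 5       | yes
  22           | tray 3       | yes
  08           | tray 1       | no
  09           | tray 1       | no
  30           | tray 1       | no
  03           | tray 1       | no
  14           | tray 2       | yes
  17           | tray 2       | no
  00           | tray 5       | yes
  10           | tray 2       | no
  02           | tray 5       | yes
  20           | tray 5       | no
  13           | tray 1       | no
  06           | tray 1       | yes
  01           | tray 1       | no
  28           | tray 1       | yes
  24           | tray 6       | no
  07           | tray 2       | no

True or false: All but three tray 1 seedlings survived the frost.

False

Truth condition: |A ∖ B| = 3.
|A| = 18, |A ∩ B| = 8, |A ∖ B| = 10.
|A ∖ B| = 10, so the statement is false.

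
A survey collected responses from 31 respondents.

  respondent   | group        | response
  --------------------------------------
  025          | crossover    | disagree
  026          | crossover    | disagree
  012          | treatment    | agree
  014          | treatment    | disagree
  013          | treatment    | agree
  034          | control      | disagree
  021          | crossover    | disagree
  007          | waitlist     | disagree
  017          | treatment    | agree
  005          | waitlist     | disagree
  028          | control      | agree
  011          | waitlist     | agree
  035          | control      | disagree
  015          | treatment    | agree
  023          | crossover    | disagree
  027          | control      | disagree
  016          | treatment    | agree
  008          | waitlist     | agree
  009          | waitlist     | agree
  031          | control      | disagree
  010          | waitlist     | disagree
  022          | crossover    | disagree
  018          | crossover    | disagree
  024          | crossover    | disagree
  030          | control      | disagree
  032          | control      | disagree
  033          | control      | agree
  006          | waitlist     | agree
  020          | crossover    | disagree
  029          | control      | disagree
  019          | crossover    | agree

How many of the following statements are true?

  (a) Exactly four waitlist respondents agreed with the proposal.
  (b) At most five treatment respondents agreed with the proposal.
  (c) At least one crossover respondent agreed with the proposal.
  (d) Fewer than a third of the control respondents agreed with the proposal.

(a) waitlist: |A| = 7, |A ∩ B| = 4; needs |A ∩ B| = 4 — true.
(b) treatment: |A| = 6, |A ∩ B| = 5; needs |A ∩ B| ≤ 5 — true.
(c) crossover: |A| = 9, |A ∩ B| = 1; needs A ∩ B ≠ ∅ (|A ∩ B| ≥ 1) — true.
(d) control: |A| = 9, |A ∩ B| = 2; needs |A ∩ B| / |A| < 1/3 — true.

4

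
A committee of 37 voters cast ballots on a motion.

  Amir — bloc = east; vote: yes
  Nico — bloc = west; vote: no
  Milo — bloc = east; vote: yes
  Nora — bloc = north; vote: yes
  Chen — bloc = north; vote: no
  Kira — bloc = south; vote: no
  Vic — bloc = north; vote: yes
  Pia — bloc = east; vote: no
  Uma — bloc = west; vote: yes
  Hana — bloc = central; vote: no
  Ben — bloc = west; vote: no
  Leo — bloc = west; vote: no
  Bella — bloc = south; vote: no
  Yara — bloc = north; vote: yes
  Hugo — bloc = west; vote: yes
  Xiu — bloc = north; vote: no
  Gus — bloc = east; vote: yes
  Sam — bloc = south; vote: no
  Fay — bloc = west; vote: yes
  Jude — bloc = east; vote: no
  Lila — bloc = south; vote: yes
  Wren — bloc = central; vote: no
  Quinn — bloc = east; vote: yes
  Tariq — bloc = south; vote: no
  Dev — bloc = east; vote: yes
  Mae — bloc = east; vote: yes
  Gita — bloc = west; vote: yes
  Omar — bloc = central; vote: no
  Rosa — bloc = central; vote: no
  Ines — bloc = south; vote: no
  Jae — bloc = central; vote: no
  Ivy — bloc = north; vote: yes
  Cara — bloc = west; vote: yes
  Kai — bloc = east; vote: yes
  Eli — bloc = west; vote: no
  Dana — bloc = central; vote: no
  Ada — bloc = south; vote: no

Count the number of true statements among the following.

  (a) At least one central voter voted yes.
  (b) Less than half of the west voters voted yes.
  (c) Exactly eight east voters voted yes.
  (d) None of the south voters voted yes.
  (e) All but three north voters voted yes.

0

(a) central: |A| = 6, |A ∩ B| = 0; needs A ∩ B ≠ ∅ (|A ∩ B| ≥ 1) — false.
(b) west: |A| = 9, |A ∩ B| = 5; needs |A ∩ B| < |A ∖ B| — false.
(c) east: |A| = 9, |A ∩ B| = 7; needs |A ∩ B| = 8 — false.
(d) south: |A| = 7, |A ∩ B| = 1; needs A ∩ B = ∅ (|A ∩ B| = 0) — false.
(e) north: |A| = 6, |A ∩ B| = 4; needs |A ∖ B| = 3 — false.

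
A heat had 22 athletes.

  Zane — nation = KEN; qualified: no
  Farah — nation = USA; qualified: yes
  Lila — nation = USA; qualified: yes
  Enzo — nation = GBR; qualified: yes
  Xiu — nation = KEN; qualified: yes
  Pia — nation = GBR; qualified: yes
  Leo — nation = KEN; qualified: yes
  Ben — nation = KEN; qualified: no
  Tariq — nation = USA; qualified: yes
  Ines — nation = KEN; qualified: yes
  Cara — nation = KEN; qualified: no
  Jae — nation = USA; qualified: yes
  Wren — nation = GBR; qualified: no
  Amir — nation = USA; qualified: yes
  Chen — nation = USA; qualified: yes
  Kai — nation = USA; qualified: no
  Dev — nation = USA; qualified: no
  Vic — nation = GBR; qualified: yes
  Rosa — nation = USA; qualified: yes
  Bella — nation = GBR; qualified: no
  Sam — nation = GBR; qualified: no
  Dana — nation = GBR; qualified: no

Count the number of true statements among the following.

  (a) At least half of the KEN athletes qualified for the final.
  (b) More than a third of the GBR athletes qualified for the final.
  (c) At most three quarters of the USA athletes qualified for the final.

2

(a) KEN: |A| = 6, |A ∩ B| = 3; needs |A ∩ B| ≥ |A ∖ B| — true.
(b) GBR: |A| = 7, |A ∩ B| = 3; needs |A ∩ B| / |A| > 1/3 — true.
(c) USA: |A| = 9, |A ∩ B| = 7; needs |A ∩ B| / |A| ≤ 3/4 — false.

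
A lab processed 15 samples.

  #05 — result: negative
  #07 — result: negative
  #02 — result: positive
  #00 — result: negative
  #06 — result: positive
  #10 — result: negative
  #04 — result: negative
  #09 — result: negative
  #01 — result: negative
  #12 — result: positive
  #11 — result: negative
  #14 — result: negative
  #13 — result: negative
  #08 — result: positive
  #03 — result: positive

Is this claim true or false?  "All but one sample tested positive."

The determiner here denotes the relation: |A ∖ B| = 1.
|A| = 15, |A ∩ B| = 5, |A ∖ B| = 10.
|A ∖ B| = 10, so the statement is false.

False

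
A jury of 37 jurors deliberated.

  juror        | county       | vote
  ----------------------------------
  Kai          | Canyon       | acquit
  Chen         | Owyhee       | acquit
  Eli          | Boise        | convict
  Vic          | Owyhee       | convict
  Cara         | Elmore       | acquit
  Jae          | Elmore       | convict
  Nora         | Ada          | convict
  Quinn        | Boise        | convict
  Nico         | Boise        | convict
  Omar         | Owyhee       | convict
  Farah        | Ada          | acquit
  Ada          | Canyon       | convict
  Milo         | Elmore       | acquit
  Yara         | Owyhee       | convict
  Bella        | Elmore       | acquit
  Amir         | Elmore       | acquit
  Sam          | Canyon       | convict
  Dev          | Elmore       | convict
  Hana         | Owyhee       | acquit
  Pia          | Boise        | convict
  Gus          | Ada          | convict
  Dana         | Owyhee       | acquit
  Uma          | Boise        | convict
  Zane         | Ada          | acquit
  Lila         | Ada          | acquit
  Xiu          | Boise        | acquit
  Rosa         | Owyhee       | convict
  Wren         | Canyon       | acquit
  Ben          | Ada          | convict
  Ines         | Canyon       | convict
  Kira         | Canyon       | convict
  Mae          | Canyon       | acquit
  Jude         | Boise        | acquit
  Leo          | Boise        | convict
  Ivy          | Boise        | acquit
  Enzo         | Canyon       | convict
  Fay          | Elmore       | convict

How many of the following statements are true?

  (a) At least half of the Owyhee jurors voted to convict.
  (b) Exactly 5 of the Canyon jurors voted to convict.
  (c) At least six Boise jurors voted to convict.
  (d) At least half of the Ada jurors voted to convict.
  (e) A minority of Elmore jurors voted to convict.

(a) Owyhee: |A| = 7, |A ∩ B| = 4; needs |A ∩ B| ≥ |A ∖ B| — true.
(b) Canyon: |A| = 8, |A ∩ B| = 5; needs |A ∩ B| = 5 — true.
(c) Boise: |A| = 9, |A ∩ B| = 6; needs |A ∩ B| ≥ 6 — true.
(d) Ada: |A| = 6, |A ∩ B| = 3; needs |A ∩ B| ≥ |A ∖ B| — true.
(e) Elmore: |A| = 7, |A ∩ B| = 3; needs |A ∩ B| < |A ∖ B| — true.

5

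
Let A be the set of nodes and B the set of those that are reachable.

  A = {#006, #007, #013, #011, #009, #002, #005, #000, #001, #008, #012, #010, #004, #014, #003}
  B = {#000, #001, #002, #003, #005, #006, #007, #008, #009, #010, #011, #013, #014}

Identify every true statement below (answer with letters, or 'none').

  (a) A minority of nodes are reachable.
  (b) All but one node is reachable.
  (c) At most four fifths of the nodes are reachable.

none

|A| = 15, |A ∩ B| = 13, |A ∖ B| = 2.
(a) |A ∩ B| < |A ∖ B|: fails.
(b) |A ∖ B| = 1: fails.
(c) |A ∩ B| / |A| ≤ 4/5: fails.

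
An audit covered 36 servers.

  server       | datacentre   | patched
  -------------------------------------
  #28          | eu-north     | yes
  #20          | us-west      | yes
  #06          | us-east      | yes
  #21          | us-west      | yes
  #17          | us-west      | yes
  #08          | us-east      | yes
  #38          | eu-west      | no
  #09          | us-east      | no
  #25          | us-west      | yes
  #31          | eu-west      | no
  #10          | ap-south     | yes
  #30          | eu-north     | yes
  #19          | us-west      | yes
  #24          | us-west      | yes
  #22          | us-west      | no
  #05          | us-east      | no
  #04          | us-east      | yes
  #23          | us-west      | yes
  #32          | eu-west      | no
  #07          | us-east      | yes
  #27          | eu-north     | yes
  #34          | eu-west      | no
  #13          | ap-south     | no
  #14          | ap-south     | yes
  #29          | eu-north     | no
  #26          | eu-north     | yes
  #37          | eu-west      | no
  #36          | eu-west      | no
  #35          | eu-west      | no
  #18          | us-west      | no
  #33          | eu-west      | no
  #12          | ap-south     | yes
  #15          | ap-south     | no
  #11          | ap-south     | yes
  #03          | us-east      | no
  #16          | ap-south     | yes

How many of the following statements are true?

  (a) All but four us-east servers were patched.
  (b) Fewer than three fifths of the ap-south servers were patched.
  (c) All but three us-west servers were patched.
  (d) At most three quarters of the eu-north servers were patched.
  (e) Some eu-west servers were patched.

0

(a) us-east: |A| = 7, |A ∩ B| = 4; needs |A ∖ B| = 4 — false.
(b) ap-south: |A| = 7, |A ∩ B| = 5; needs |A ∩ B| / |A| < 3/5 — false.
(c) us-west: |A| = 9, |A ∩ B| = 7; needs |A ∖ B| = 3 — false.
(d) eu-north: |A| = 5, |A ∩ B| = 4; needs |A ∩ B| / |A| ≤ 3/4 — false.
(e) eu-west: |A| = 8, |A ∩ B| = 0; needs A ∩ B ≠ ∅ (|A ∩ B| ≥ 1) — false.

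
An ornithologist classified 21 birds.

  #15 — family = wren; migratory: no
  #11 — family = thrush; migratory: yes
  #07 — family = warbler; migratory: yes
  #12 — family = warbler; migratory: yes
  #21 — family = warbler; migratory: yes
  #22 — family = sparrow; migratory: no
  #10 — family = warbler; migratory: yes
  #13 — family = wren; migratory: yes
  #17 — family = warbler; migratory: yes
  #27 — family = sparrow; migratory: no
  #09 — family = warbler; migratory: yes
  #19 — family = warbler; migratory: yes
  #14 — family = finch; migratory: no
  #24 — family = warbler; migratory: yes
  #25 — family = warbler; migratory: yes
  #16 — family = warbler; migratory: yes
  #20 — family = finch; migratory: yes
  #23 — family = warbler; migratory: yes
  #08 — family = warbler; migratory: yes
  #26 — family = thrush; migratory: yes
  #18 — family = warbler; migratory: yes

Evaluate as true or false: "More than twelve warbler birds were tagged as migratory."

'More than twelve warbler birds were tagged as migratory' holds iff |A ∩ B| > 12.
A (the restrictor) = {#07, #12, #21, #10, #17, #09, #19, #24, #25, #16, #23, #08, #18}, |A| = 13.
A ∩ B = {#07, #12, #21, #10, #17, #09, #19, #24, #25, #16, #23, #08, #18}, so |A ∩ B| = 13.
|A ∩ B| = 13, so the statement is true.

True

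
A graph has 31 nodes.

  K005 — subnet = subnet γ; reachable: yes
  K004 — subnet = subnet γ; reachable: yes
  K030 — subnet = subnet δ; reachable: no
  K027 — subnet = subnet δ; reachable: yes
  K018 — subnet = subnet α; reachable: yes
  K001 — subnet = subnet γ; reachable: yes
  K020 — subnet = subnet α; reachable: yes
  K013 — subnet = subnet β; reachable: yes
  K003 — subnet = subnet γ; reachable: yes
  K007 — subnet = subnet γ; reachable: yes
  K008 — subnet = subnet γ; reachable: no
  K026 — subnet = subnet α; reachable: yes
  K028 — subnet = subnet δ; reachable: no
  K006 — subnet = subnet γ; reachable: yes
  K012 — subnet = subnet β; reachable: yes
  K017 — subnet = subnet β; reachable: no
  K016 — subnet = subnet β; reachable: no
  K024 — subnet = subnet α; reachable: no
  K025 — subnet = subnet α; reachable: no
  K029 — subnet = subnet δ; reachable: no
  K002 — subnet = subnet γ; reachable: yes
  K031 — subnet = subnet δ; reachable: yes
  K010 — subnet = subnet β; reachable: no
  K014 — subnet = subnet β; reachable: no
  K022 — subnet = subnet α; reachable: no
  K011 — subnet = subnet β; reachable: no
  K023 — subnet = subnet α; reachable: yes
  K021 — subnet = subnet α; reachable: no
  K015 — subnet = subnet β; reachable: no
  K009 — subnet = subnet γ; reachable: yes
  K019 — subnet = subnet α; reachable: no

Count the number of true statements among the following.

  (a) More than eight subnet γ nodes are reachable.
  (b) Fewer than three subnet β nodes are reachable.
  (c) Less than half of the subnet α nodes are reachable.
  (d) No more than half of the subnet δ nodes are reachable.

3

(a) subnet γ: |A| = 9, |A ∩ B| = 8; needs |A ∩ B| > 8 — false.
(b) subnet β: |A| = 8, |A ∩ B| = 2; needs |A ∩ B| < 3 — true.
(c) subnet α: |A| = 9, |A ∩ B| = 4; needs |A ∩ B| < |A ∖ B| — true.
(d) subnet δ: |A| = 5, |A ∩ B| = 2; needs |A ∩ B| ≤ |A ∖ B| — true.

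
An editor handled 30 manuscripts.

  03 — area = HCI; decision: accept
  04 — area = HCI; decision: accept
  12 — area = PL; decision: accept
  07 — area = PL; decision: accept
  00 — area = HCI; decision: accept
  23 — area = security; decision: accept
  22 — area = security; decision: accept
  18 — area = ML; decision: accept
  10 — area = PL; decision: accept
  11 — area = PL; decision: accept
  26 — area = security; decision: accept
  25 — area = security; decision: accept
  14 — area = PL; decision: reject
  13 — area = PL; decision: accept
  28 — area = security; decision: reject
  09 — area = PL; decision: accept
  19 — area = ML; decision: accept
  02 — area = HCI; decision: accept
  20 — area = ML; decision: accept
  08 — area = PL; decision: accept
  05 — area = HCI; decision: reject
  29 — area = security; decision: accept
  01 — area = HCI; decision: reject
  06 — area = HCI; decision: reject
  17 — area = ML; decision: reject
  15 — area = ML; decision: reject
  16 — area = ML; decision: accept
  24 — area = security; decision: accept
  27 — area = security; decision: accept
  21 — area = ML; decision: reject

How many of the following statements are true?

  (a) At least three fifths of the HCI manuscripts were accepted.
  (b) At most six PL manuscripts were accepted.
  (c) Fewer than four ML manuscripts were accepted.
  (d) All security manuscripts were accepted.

0

(a) HCI: |A| = 7, |A ∩ B| = 4; needs |A ∩ B| / |A| ≥ 3/5 — false.
(b) PL: |A| = 8, |A ∩ B| = 7; needs |A ∩ B| ≤ 6 — false.
(c) ML: |A| = 7, |A ∩ B| = 4; needs |A ∩ B| < 4 — false.
(d) security: |A| = 8, |A ∩ B| = 7; needs A ⊆ B, i.e. every element of A is in B (|A ∖ B| = 0) — false.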